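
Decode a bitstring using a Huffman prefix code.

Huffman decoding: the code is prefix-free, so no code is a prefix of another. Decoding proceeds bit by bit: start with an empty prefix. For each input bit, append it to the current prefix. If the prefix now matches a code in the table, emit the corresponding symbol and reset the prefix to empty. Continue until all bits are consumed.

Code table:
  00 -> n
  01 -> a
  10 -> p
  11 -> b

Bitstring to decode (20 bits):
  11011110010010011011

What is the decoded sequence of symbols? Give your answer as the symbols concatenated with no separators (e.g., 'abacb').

Answer: babpanpapb

Derivation:
Bit 0: prefix='1' (no match yet)
Bit 1: prefix='11' -> emit 'b', reset
Bit 2: prefix='0' (no match yet)
Bit 3: prefix='01' -> emit 'a', reset
Bit 4: prefix='1' (no match yet)
Bit 5: prefix='11' -> emit 'b', reset
Bit 6: prefix='1' (no match yet)
Bit 7: prefix='10' -> emit 'p', reset
Bit 8: prefix='0' (no match yet)
Bit 9: prefix='01' -> emit 'a', reset
Bit 10: prefix='0' (no match yet)
Bit 11: prefix='00' -> emit 'n', reset
Bit 12: prefix='1' (no match yet)
Bit 13: prefix='10' -> emit 'p', reset
Bit 14: prefix='0' (no match yet)
Bit 15: prefix='01' -> emit 'a', reset
Bit 16: prefix='1' (no match yet)
Bit 17: prefix='10' -> emit 'p', reset
Bit 18: prefix='1' (no match yet)
Bit 19: prefix='11' -> emit 'b', reset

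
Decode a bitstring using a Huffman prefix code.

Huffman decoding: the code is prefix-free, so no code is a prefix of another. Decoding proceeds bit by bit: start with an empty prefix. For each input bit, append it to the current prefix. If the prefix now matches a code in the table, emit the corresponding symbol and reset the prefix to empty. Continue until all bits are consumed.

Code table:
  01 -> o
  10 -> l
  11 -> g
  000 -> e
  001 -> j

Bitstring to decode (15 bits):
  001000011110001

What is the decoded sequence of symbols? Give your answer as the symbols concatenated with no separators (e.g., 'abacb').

Bit 0: prefix='0' (no match yet)
Bit 1: prefix='00' (no match yet)
Bit 2: prefix='001' -> emit 'j', reset
Bit 3: prefix='0' (no match yet)
Bit 4: prefix='00' (no match yet)
Bit 5: prefix='000' -> emit 'e', reset
Bit 6: prefix='0' (no match yet)
Bit 7: prefix='01' -> emit 'o', reset
Bit 8: prefix='1' (no match yet)
Bit 9: prefix='11' -> emit 'g', reset
Bit 10: prefix='1' (no match yet)
Bit 11: prefix='10' -> emit 'l', reset
Bit 12: prefix='0' (no match yet)
Bit 13: prefix='00' (no match yet)
Bit 14: prefix='001' -> emit 'j', reset

Answer: jeoglj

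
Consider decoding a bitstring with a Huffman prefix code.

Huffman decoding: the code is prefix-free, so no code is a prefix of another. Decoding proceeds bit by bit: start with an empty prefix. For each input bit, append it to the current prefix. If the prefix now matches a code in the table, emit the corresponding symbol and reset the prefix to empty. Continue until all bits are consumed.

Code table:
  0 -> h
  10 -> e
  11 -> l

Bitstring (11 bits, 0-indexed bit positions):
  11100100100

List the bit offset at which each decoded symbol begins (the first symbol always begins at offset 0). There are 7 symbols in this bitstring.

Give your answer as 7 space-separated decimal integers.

Bit 0: prefix='1' (no match yet)
Bit 1: prefix='11' -> emit 'l', reset
Bit 2: prefix='1' (no match yet)
Bit 3: prefix='10' -> emit 'e', reset
Bit 4: prefix='0' -> emit 'h', reset
Bit 5: prefix='1' (no match yet)
Bit 6: prefix='10' -> emit 'e', reset
Bit 7: prefix='0' -> emit 'h', reset
Bit 8: prefix='1' (no match yet)
Bit 9: prefix='10' -> emit 'e', reset
Bit 10: prefix='0' -> emit 'h', reset

Answer: 0 2 4 5 7 8 10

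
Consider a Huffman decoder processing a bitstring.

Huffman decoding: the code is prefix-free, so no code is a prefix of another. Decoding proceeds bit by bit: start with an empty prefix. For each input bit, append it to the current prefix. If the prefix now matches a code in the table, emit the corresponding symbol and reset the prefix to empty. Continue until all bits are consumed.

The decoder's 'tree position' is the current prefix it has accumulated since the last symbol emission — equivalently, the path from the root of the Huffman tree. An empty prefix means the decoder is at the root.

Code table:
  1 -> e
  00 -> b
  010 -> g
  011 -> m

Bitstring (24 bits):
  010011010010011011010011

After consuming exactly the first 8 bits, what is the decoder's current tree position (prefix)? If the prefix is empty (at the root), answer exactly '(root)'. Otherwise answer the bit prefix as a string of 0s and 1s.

Answer: 01

Derivation:
Bit 0: prefix='0' (no match yet)
Bit 1: prefix='01' (no match yet)
Bit 2: prefix='010' -> emit 'g', reset
Bit 3: prefix='0' (no match yet)
Bit 4: prefix='01' (no match yet)
Bit 5: prefix='011' -> emit 'm', reset
Bit 6: prefix='0' (no match yet)
Bit 7: prefix='01' (no match yet)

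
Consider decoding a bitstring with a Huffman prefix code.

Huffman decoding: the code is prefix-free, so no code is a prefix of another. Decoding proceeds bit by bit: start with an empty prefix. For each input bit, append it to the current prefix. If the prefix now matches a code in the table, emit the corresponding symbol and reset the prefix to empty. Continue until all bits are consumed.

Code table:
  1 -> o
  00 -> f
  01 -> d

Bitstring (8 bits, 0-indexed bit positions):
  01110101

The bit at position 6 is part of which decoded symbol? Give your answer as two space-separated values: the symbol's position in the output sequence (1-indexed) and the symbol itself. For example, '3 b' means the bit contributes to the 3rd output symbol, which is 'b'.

Bit 0: prefix='0' (no match yet)
Bit 1: prefix='01' -> emit 'd', reset
Bit 2: prefix='1' -> emit 'o', reset
Bit 3: prefix='1' -> emit 'o', reset
Bit 4: prefix='0' (no match yet)
Bit 5: prefix='01' -> emit 'd', reset
Bit 6: prefix='0' (no match yet)
Bit 7: prefix='01' -> emit 'd', reset

Answer: 5 d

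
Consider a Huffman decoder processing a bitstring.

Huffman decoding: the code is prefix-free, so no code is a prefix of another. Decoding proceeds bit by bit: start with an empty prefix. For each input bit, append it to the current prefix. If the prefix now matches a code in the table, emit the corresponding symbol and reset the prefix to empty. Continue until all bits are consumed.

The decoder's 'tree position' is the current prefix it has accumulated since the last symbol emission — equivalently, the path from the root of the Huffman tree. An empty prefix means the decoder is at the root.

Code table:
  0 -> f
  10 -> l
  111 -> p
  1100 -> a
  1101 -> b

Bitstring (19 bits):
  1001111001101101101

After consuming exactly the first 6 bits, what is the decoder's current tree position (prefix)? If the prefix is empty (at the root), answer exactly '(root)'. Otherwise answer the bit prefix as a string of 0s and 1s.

Answer: (root)

Derivation:
Bit 0: prefix='1' (no match yet)
Bit 1: prefix='10' -> emit 'l', reset
Bit 2: prefix='0' -> emit 'f', reset
Bit 3: prefix='1' (no match yet)
Bit 4: prefix='11' (no match yet)
Bit 5: prefix='111' -> emit 'p', reset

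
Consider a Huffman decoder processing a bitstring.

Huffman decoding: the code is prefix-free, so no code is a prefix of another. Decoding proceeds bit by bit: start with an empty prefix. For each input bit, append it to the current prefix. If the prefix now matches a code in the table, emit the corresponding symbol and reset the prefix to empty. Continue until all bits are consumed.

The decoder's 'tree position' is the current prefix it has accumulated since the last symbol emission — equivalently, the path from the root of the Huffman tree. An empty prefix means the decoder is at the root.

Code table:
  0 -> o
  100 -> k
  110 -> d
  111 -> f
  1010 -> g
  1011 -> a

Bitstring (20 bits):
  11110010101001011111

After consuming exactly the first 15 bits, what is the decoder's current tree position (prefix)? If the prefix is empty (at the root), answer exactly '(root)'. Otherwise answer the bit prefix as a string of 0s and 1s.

Answer: 10

Derivation:
Bit 0: prefix='1' (no match yet)
Bit 1: prefix='11' (no match yet)
Bit 2: prefix='111' -> emit 'f', reset
Bit 3: prefix='1' (no match yet)
Bit 4: prefix='10' (no match yet)
Bit 5: prefix='100' -> emit 'k', reset
Bit 6: prefix='1' (no match yet)
Bit 7: prefix='10' (no match yet)
Bit 8: prefix='101' (no match yet)
Bit 9: prefix='1010' -> emit 'g', reset
Bit 10: prefix='1' (no match yet)
Bit 11: prefix='10' (no match yet)
Bit 12: prefix='100' -> emit 'k', reset
Bit 13: prefix='1' (no match yet)
Bit 14: prefix='10' (no match yet)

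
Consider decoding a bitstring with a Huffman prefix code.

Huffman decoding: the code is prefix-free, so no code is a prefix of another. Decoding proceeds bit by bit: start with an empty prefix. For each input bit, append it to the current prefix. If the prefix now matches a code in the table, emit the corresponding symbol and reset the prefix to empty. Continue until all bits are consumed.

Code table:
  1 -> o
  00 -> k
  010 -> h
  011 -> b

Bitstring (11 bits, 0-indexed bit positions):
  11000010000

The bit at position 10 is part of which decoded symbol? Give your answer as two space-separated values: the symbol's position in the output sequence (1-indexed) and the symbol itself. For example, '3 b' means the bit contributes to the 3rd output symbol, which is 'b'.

Answer: 7 k

Derivation:
Bit 0: prefix='1' -> emit 'o', reset
Bit 1: prefix='1' -> emit 'o', reset
Bit 2: prefix='0' (no match yet)
Bit 3: prefix='00' -> emit 'k', reset
Bit 4: prefix='0' (no match yet)
Bit 5: prefix='00' -> emit 'k', reset
Bit 6: prefix='1' -> emit 'o', reset
Bit 7: prefix='0' (no match yet)
Bit 8: prefix='00' -> emit 'k', reset
Bit 9: prefix='0' (no match yet)
Bit 10: prefix='00' -> emit 'k', reset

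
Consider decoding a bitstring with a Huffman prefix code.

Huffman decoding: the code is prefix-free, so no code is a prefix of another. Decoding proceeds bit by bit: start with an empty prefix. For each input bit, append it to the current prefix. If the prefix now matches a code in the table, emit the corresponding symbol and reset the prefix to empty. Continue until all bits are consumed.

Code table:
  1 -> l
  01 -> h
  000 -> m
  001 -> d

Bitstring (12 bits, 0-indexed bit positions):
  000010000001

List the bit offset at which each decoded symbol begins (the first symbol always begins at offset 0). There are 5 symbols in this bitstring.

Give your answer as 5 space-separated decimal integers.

Answer: 0 3 5 8 11

Derivation:
Bit 0: prefix='0' (no match yet)
Bit 1: prefix='00' (no match yet)
Bit 2: prefix='000' -> emit 'm', reset
Bit 3: prefix='0' (no match yet)
Bit 4: prefix='01' -> emit 'h', reset
Bit 5: prefix='0' (no match yet)
Bit 6: prefix='00' (no match yet)
Bit 7: prefix='000' -> emit 'm', reset
Bit 8: prefix='0' (no match yet)
Bit 9: prefix='00' (no match yet)
Bit 10: prefix='000' -> emit 'm', reset
Bit 11: prefix='1' -> emit 'l', reset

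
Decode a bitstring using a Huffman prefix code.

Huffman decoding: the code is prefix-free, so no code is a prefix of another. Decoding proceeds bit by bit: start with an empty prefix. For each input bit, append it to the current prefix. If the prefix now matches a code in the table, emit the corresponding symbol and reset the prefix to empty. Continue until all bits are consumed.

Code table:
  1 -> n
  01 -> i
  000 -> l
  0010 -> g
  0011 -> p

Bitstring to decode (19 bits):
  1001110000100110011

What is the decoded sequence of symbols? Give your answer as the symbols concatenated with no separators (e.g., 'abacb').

Answer: npnlipp

Derivation:
Bit 0: prefix='1' -> emit 'n', reset
Bit 1: prefix='0' (no match yet)
Bit 2: prefix='00' (no match yet)
Bit 3: prefix='001' (no match yet)
Bit 4: prefix='0011' -> emit 'p', reset
Bit 5: prefix='1' -> emit 'n', reset
Bit 6: prefix='0' (no match yet)
Bit 7: prefix='00' (no match yet)
Bit 8: prefix='000' -> emit 'l', reset
Bit 9: prefix='0' (no match yet)
Bit 10: prefix='01' -> emit 'i', reset
Bit 11: prefix='0' (no match yet)
Bit 12: prefix='00' (no match yet)
Bit 13: prefix='001' (no match yet)
Bit 14: prefix='0011' -> emit 'p', reset
Bit 15: prefix='0' (no match yet)
Bit 16: prefix='00' (no match yet)
Bit 17: prefix='001' (no match yet)
Bit 18: prefix='0011' -> emit 'p', reset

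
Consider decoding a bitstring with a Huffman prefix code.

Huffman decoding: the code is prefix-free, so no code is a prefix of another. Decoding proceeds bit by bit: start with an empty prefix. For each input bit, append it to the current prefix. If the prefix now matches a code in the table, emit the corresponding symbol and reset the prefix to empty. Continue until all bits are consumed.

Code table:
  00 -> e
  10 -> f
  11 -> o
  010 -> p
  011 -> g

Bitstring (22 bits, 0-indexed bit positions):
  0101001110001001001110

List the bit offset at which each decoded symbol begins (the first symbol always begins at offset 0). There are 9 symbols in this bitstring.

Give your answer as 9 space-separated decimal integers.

Answer: 0 3 5 8 10 12 14 17 20

Derivation:
Bit 0: prefix='0' (no match yet)
Bit 1: prefix='01' (no match yet)
Bit 2: prefix='010' -> emit 'p', reset
Bit 3: prefix='1' (no match yet)
Bit 4: prefix='10' -> emit 'f', reset
Bit 5: prefix='0' (no match yet)
Bit 6: prefix='01' (no match yet)
Bit 7: prefix='011' -> emit 'g', reset
Bit 8: prefix='1' (no match yet)
Bit 9: prefix='10' -> emit 'f', reset
Bit 10: prefix='0' (no match yet)
Bit 11: prefix='00' -> emit 'e', reset
Bit 12: prefix='1' (no match yet)
Bit 13: prefix='10' -> emit 'f', reset
Bit 14: prefix='0' (no match yet)
Bit 15: prefix='01' (no match yet)
Bit 16: prefix='010' -> emit 'p', reset
Bit 17: prefix='0' (no match yet)
Bit 18: prefix='01' (no match yet)
Bit 19: prefix='011' -> emit 'g', reset
Bit 20: prefix='1' (no match yet)
Bit 21: prefix='10' -> emit 'f', reset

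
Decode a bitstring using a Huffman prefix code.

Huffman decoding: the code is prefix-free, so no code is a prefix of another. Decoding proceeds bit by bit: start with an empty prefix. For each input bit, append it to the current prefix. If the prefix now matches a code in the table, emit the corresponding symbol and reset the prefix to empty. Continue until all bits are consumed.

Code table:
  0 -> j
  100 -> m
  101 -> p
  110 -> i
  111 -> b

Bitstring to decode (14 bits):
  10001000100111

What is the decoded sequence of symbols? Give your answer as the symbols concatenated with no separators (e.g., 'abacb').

Bit 0: prefix='1' (no match yet)
Bit 1: prefix='10' (no match yet)
Bit 2: prefix='100' -> emit 'm', reset
Bit 3: prefix='0' -> emit 'j', reset
Bit 4: prefix='1' (no match yet)
Bit 5: prefix='10' (no match yet)
Bit 6: prefix='100' -> emit 'm', reset
Bit 7: prefix='0' -> emit 'j', reset
Bit 8: prefix='1' (no match yet)
Bit 9: prefix='10' (no match yet)
Bit 10: prefix='100' -> emit 'm', reset
Bit 11: prefix='1' (no match yet)
Bit 12: prefix='11' (no match yet)
Bit 13: prefix='111' -> emit 'b', reset

Answer: mjmjmb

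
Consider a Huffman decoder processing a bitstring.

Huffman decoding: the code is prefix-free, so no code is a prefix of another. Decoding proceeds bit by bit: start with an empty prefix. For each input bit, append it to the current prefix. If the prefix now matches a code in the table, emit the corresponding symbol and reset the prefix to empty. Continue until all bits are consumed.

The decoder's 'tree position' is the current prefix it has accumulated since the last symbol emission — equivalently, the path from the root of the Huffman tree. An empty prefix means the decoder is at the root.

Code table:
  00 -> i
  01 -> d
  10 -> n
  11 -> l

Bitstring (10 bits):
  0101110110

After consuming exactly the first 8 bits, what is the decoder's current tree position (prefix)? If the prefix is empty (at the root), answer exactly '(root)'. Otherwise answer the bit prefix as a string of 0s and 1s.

Answer: (root)

Derivation:
Bit 0: prefix='0' (no match yet)
Bit 1: prefix='01' -> emit 'd', reset
Bit 2: prefix='0' (no match yet)
Bit 3: prefix='01' -> emit 'd', reset
Bit 4: prefix='1' (no match yet)
Bit 5: prefix='11' -> emit 'l', reset
Bit 6: prefix='0' (no match yet)
Bit 7: prefix='01' -> emit 'd', reset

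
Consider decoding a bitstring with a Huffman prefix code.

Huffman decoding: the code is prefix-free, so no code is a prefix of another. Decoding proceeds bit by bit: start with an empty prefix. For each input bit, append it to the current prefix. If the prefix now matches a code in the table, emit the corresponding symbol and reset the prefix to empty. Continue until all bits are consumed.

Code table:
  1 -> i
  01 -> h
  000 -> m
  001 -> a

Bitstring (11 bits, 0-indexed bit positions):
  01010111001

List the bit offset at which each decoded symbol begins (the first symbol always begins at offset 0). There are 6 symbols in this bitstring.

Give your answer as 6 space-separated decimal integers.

Answer: 0 2 4 6 7 8

Derivation:
Bit 0: prefix='0' (no match yet)
Bit 1: prefix='01' -> emit 'h', reset
Bit 2: prefix='0' (no match yet)
Bit 3: prefix='01' -> emit 'h', reset
Bit 4: prefix='0' (no match yet)
Bit 5: prefix='01' -> emit 'h', reset
Bit 6: prefix='1' -> emit 'i', reset
Bit 7: prefix='1' -> emit 'i', reset
Bit 8: prefix='0' (no match yet)
Bit 9: prefix='00' (no match yet)
Bit 10: prefix='001' -> emit 'a', reset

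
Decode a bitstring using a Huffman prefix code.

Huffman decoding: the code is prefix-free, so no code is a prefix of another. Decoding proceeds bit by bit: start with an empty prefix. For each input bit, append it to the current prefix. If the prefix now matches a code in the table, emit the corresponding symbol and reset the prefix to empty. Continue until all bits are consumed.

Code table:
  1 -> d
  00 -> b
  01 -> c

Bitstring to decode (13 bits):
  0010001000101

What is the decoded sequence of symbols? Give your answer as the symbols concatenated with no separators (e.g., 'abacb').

Bit 0: prefix='0' (no match yet)
Bit 1: prefix='00' -> emit 'b', reset
Bit 2: prefix='1' -> emit 'd', reset
Bit 3: prefix='0' (no match yet)
Bit 4: prefix='00' -> emit 'b', reset
Bit 5: prefix='0' (no match yet)
Bit 6: prefix='01' -> emit 'c', reset
Bit 7: prefix='0' (no match yet)
Bit 8: prefix='00' -> emit 'b', reset
Bit 9: prefix='0' (no match yet)
Bit 10: prefix='01' -> emit 'c', reset
Bit 11: prefix='0' (no match yet)
Bit 12: prefix='01' -> emit 'c', reset

Answer: bdbcbcc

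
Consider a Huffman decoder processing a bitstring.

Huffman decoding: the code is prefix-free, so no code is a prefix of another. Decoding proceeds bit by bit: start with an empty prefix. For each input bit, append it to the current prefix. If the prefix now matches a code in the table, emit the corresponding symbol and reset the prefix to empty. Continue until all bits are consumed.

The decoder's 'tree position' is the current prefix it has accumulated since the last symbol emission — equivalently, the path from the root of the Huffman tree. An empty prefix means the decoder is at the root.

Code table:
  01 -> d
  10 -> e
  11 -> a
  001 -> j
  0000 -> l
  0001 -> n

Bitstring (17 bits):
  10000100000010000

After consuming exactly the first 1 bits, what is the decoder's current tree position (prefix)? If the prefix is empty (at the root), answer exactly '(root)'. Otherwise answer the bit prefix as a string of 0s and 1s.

Bit 0: prefix='1' (no match yet)

Answer: 1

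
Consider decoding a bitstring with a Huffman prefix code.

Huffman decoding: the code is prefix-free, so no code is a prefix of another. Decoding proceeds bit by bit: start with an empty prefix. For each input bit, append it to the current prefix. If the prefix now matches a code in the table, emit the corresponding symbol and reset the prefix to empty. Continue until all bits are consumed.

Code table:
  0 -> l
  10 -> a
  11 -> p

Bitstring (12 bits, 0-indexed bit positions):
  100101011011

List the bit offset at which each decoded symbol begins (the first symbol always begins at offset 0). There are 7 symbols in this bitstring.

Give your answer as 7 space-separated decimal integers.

Answer: 0 2 3 5 7 9 10

Derivation:
Bit 0: prefix='1' (no match yet)
Bit 1: prefix='10' -> emit 'a', reset
Bit 2: prefix='0' -> emit 'l', reset
Bit 3: prefix='1' (no match yet)
Bit 4: prefix='10' -> emit 'a', reset
Bit 5: prefix='1' (no match yet)
Bit 6: prefix='10' -> emit 'a', reset
Bit 7: prefix='1' (no match yet)
Bit 8: prefix='11' -> emit 'p', reset
Bit 9: prefix='0' -> emit 'l', reset
Bit 10: prefix='1' (no match yet)
Bit 11: prefix='11' -> emit 'p', reset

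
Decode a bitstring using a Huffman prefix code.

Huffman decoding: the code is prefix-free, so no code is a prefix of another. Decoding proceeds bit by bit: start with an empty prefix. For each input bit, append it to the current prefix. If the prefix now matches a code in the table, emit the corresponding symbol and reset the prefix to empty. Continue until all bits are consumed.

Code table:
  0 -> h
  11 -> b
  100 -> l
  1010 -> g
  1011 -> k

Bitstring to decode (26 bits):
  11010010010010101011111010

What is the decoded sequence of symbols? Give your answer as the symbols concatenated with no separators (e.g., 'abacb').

Bit 0: prefix='1' (no match yet)
Bit 1: prefix='11' -> emit 'b', reset
Bit 2: prefix='0' -> emit 'h', reset
Bit 3: prefix='1' (no match yet)
Bit 4: prefix='10' (no match yet)
Bit 5: prefix='100' -> emit 'l', reset
Bit 6: prefix='1' (no match yet)
Bit 7: prefix='10' (no match yet)
Bit 8: prefix='100' -> emit 'l', reset
Bit 9: prefix='1' (no match yet)
Bit 10: prefix='10' (no match yet)
Bit 11: prefix='100' -> emit 'l', reset
Bit 12: prefix='1' (no match yet)
Bit 13: prefix='10' (no match yet)
Bit 14: prefix='101' (no match yet)
Bit 15: prefix='1010' -> emit 'g', reset
Bit 16: prefix='1' (no match yet)
Bit 17: prefix='10' (no match yet)
Bit 18: prefix='101' (no match yet)
Bit 19: prefix='1011' -> emit 'k', reset
Bit 20: prefix='1' (no match yet)
Bit 21: prefix='11' -> emit 'b', reset
Bit 22: prefix='1' (no match yet)
Bit 23: prefix='10' (no match yet)
Bit 24: prefix='101' (no match yet)
Bit 25: prefix='1010' -> emit 'g', reset

Answer: bhlllgkbg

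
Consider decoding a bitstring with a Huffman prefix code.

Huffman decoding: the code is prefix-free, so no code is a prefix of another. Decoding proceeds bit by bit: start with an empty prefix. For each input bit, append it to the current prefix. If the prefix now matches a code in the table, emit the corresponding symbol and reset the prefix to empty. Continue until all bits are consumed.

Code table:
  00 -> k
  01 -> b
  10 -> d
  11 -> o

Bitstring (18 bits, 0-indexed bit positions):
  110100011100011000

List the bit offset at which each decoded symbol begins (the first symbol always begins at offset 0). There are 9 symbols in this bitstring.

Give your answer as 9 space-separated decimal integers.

Answer: 0 2 4 6 8 10 12 14 16

Derivation:
Bit 0: prefix='1' (no match yet)
Bit 1: prefix='11' -> emit 'o', reset
Bit 2: prefix='0' (no match yet)
Bit 3: prefix='01' -> emit 'b', reset
Bit 4: prefix='0' (no match yet)
Bit 5: prefix='00' -> emit 'k', reset
Bit 6: prefix='0' (no match yet)
Bit 7: prefix='01' -> emit 'b', reset
Bit 8: prefix='1' (no match yet)
Bit 9: prefix='11' -> emit 'o', reset
Bit 10: prefix='0' (no match yet)
Bit 11: prefix='00' -> emit 'k', reset
Bit 12: prefix='0' (no match yet)
Bit 13: prefix='01' -> emit 'b', reset
Bit 14: prefix='1' (no match yet)
Bit 15: prefix='10' -> emit 'd', reset
Bit 16: prefix='0' (no match yet)
Bit 17: prefix='00' -> emit 'k', reset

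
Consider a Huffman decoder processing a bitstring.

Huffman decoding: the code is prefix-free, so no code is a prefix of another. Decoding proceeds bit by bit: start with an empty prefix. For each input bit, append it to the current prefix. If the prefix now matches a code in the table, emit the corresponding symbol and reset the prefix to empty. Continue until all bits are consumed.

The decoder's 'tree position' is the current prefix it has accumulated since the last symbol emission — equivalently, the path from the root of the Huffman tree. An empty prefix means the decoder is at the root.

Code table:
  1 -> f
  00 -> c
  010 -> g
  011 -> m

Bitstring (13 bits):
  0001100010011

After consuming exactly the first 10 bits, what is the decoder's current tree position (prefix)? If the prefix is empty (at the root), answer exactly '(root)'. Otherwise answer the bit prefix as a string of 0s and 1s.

Bit 0: prefix='0' (no match yet)
Bit 1: prefix='00' -> emit 'c', reset
Bit 2: prefix='0' (no match yet)
Bit 3: prefix='01' (no match yet)
Bit 4: prefix='011' -> emit 'm', reset
Bit 5: prefix='0' (no match yet)
Bit 6: prefix='00' -> emit 'c', reset
Bit 7: prefix='0' (no match yet)
Bit 8: prefix='01' (no match yet)
Bit 9: prefix='010' -> emit 'g', reset

Answer: (root)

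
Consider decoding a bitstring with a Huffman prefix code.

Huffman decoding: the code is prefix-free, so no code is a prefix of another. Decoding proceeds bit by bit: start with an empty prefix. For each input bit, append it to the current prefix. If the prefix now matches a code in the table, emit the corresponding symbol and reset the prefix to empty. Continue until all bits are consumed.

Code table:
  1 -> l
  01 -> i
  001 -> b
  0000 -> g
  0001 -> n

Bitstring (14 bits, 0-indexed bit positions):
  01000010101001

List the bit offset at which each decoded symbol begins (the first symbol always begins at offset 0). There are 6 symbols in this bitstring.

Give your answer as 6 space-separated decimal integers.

Answer: 0 2 6 7 9 11

Derivation:
Bit 0: prefix='0' (no match yet)
Bit 1: prefix='01' -> emit 'i', reset
Bit 2: prefix='0' (no match yet)
Bit 3: prefix='00' (no match yet)
Bit 4: prefix='000' (no match yet)
Bit 5: prefix='0000' -> emit 'g', reset
Bit 6: prefix='1' -> emit 'l', reset
Bit 7: prefix='0' (no match yet)
Bit 8: prefix='01' -> emit 'i', reset
Bit 9: prefix='0' (no match yet)
Bit 10: prefix='01' -> emit 'i', reset
Bit 11: prefix='0' (no match yet)
Bit 12: prefix='00' (no match yet)
Bit 13: prefix='001' -> emit 'b', reset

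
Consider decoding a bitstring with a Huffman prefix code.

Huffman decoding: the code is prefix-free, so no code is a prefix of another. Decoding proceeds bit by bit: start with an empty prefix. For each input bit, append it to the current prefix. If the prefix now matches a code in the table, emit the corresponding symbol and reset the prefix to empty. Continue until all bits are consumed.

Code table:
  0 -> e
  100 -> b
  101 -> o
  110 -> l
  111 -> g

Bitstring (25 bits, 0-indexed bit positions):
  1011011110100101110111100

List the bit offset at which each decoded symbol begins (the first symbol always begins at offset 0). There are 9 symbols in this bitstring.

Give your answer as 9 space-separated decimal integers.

Answer: 0 3 6 9 10 13 16 19 22

Derivation:
Bit 0: prefix='1' (no match yet)
Bit 1: prefix='10' (no match yet)
Bit 2: prefix='101' -> emit 'o', reset
Bit 3: prefix='1' (no match yet)
Bit 4: prefix='10' (no match yet)
Bit 5: prefix='101' -> emit 'o', reset
Bit 6: prefix='1' (no match yet)
Bit 7: prefix='11' (no match yet)
Bit 8: prefix='111' -> emit 'g', reset
Bit 9: prefix='0' -> emit 'e', reset
Bit 10: prefix='1' (no match yet)
Bit 11: prefix='10' (no match yet)
Bit 12: prefix='100' -> emit 'b', reset
Bit 13: prefix='1' (no match yet)
Bit 14: prefix='10' (no match yet)
Bit 15: prefix='101' -> emit 'o', reset
Bit 16: prefix='1' (no match yet)
Bit 17: prefix='11' (no match yet)
Bit 18: prefix='110' -> emit 'l', reset
Bit 19: prefix='1' (no match yet)
Bit 20: prefix='11' (no match yet)
Bit 21: prefix='111' -> emit 'g', reset
Bit 22: prefix='1' (no match yet)
Bit 23: prefix='10' (no match yet)
Bit 24: prefix='100' -> emit 'b', reset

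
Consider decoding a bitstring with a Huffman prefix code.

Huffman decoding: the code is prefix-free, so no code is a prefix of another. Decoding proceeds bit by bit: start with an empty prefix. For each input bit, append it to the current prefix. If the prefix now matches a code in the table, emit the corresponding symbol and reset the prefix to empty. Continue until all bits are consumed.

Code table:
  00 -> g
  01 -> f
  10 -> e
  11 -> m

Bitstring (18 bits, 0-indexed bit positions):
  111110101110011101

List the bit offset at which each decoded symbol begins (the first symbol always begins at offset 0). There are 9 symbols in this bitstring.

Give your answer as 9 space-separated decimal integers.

Bit 0: prefix='1' (no match yet)
Bit 1: prefix='11' -> emit 'm', reset
Bit 2: prefix='1' (no match yet)
Bit 3: prefix='11' -> emit 'm', reset
Bit 4: prefix='1' (no match yet)
Bit 5: prefix='10' -> emit 'e', reset
Bit 6: prefix='1' (no match yet)
Bit 7: prefix='10' -> emit 'e', reset
Bit 8: prefix='1' (no match yet)
Bit 9: prefix='11' -> emit 'm', reset
Bit 10: prefix='1' (no match yet)
Bit 11: prefix='10' -> emit 'e', reset
Bit 12: prefix='0' (no match yet)
Bit 13: prefix='01' -> emit 'f', reset
Bit 14: prefix='1' (no match yet)
Bit 15: prefix='11' -> emit 'm', reset
Bit 16: prefix='0' (no match yet)
Bit 17: prefix='01' -> emit 'f', reset

Answer: 0 2 4 6 8 10 12 14 16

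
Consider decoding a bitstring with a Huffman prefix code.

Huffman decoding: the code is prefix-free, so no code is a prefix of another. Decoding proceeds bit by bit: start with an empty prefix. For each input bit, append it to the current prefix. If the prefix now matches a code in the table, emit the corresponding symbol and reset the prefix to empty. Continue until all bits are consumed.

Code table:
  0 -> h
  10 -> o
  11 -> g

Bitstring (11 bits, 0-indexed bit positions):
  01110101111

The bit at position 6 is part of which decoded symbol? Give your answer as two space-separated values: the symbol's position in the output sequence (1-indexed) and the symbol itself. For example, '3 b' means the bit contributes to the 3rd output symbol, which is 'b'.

Answer: 4 o

Derivation:
Bit 0: prefix='0' -> emit 'h', reset
Bit 1: prefix='1' (no match yet)
Bit 2: prefix='11' -> emit 'g', reset
Bit 3: prefix='1' (no match yet)
Bit 4: prefix='10' -> emit 'o', reset
Bit 5: prefix='1' (no match yet)
Bit 6: prefix='10' -> emit 'o', reset
Bit 7: prefix='1' (no match yet)
Bit 8: prefix='11' -> emit 'g', reset
Bit 9: prefix='1' (no match yet)
Bit 10: prefix='11' -> emit 'g', reset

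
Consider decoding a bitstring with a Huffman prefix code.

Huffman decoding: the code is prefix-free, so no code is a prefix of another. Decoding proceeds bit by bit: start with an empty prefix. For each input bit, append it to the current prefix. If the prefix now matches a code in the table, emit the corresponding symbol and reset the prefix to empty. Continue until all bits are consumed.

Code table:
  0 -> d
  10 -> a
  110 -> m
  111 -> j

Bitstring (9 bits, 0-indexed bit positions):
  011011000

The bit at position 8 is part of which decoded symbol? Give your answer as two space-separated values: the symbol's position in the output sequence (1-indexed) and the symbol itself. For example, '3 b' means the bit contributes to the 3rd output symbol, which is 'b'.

Bit 0: prefix='0' -> emit 'd', reset
Bit 1: prefix='1' (no match yet)
Bit 2: prefix='11' (no match yet)
Bit 3: prefix='110' -> emit 'm', reset
Bit 4: prefix='1' (no match yet)
Bit 5: prefix='11' (no match yet)
Bit 6: prefix='110' -> emit 'm', reset
Bit 7: prefix='0' -> emit 'd', reset
Bit 8: prefix='0' -> emit 'd', reset

Answer: 5 d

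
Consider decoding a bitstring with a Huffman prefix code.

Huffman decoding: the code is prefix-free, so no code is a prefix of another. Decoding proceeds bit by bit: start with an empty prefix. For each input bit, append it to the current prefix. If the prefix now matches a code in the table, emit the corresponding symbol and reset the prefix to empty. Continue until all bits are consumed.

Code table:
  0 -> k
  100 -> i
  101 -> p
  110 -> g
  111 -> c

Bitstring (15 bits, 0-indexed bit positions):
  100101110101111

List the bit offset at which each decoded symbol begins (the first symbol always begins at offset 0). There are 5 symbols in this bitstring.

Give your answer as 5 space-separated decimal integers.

Answer: 0 3 6 9 12

Derivation:
Bit 0: prefix='1' (no match yet)
Bit 1: prefix='10' (no match yet)
Bit 2: prefix='100' -> emit 'i', reset
Bit 3: prefix='1' (no match yet)
Bit 4: prefix='10' (no match yet)
Bit 5: prefix='101' -> emit 'p', reset
Bit 6: prefix='1' (no match yet)
Bit 7: prefix='11' (no match yet)
Bit 8: prefix='110' -> emit 'g', reset
Bit 9: prefix='1' (no match yet)
Bit 10: prefix='10' (no match yet)
Bit 11: prefix='101' -> emit 'p', reset
Bit 12: prefix='1' (no match yet)
Bit 13: prefix='11' (no match yet)
Bit 14: prefix='111' -> emit 'c', reset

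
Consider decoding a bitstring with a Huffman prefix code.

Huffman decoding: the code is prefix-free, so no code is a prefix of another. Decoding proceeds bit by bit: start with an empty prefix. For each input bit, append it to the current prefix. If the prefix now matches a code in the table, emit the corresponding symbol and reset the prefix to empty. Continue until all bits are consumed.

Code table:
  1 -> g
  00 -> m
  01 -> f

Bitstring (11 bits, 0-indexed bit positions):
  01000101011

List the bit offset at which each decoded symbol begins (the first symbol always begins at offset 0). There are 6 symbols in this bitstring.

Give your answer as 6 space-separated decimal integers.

Answer: 0 2 4 6 8 10

Derivation:
Bit 0: prefix='0' (no match yet)
Bit 1: prefix='01' -> emit 'f', reset
Bit 2: prefix='0' (no match yet)
Bit 3: prefix='00' -> emit 'm', reset
Bit 4: prefix='0' (no match yet)
Bit 5: prefix='01' -> emit 'f', reset
Bit 6: prefix='0' (no match yet)
Bit 7: prefix='01' -> emit 'f', reset
Bit 8: prefix='0' (no match yet)
Bit 9: prefix='01' -> emit 'f', reset
Bit 10: prefix='1' -> emit 'g', reset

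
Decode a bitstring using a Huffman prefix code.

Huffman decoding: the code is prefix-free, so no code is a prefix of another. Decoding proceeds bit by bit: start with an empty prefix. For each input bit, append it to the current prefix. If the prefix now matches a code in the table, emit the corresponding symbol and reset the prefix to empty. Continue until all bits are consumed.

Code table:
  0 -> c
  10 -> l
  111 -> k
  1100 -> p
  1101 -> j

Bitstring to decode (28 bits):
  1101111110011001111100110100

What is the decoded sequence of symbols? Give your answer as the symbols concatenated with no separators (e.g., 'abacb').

Bit 0: prefix='1' (no match yet)
Bit 1: prefix='11' (no match yet)
Bit 2: prefix='110' (no match yet)
Bit 3: prefix='1101' -> emit 'j', reset
Bit 4: prefix='1' (no match yet)
Bit 5: prefix='11' (no match yet)
Bit 6: prefix='111' -> emit 'k', reset
Bit 7: prefix='1' (no match yet)
Bit 8: prefix='11' (no match yet)
Bit 9: prefix='110' (no match yet)
Bit 10: prefix='1100' -> emit 'p', reset
Bit 11: prefix='1' (no match yet)
Bit 12: prefix='11' (no match yet)
Bit 13: prefix='110' (no match yet)
Bit 14: prefix='1100' -> emit 'p', reset
Bit 15: prefix='1' (no match yet)
Bit 16: prefix='11' (no match yet)
Bit 17: prefix='111' -> emit 'k', reset
Bit 18: prefix='1' (no match yet)
Bit 19: prefix='11' (no match yet)
Bit 20: prefix='110' (no match yet)
Bit 21: prefix='1100' -> emit 'p', reset
Bit 22: prefix='1' (no match yet)
Bit 23: prefix='11' (no match yet)
Bit 24: prefix='110' (no match yet)
Bit 25: prefix='1101' -> emit 'j', reset
Bit 26: prefix='0' -> emit 'c', reset
Bit 27: prefix='0' -> emit 'c', reset

Answer: jkppkpjcc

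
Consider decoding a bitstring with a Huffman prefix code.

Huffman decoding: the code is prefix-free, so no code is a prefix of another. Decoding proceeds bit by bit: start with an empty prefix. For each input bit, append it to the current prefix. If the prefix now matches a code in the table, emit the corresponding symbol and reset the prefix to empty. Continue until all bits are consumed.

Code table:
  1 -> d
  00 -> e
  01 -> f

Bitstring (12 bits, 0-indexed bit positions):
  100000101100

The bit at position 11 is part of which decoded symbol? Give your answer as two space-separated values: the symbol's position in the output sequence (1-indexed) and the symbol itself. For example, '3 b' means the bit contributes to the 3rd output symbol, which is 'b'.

Bit 0: prefix='1' -> emit 'd', reset
Bit 1: prefix='0' (no match yet)
Bit 2: prefix='00' -> emit 'e', reset
Bit 3: prefix='0' (no match yet)
Bit 4: prefix='00' -> emit 'e', reset
Bit 5: prefix='0' (no match yet)
Bit 6: prefix='01' -> emit 'f', reset
Bit 7: prefix='0' (no match yet)
Bit 8: prefix='01' -> emit 'f', reset
Bit 9: prefix='1' -> emit 'd', reset
Bit 10: prefix='0' (no match yet)
Bit 11: prefix='00' -> emit 'e', reset

Answer: 7 e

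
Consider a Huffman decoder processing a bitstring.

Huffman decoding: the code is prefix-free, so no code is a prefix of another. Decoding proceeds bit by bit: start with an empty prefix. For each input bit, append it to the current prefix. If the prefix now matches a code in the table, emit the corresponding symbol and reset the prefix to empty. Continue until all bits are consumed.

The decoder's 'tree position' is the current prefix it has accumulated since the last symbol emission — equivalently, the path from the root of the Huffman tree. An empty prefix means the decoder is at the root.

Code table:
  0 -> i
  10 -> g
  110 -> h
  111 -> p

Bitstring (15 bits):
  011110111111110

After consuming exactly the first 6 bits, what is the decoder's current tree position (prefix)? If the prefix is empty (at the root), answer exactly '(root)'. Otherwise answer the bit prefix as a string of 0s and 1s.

Answer: (root)

Derivation:
Bit 0: prefix='0' -> emit 'i', reset
Bit 1: prefix='1' (no match yet)
Bit 2: prefix='11' (no match yet)
Bit 3: prefix='111' -> emit 'p', reset
Bit 4: prefix='1' (no match yet)
Bit 5: prefix='10' -> emit 'g', reset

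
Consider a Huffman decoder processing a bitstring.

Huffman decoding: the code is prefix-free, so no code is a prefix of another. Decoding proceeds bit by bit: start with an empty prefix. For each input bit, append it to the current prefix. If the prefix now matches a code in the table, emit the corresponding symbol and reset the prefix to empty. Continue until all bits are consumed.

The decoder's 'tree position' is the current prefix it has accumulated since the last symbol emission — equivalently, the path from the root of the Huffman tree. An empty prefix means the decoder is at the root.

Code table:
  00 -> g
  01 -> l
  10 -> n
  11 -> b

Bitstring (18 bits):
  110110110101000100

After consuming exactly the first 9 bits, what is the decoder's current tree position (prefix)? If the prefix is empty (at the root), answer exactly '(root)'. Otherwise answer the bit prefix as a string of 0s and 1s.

Bit 0: prefix='1' (no match yet)
Bit 1: prefix='11' -> emit 'b', reset
Bit 2: prefix='0' (no match yet)
Bit 3: prefix='01' -> emit 'l', reset
Bit 4: prefix='1' (no match yet)
Bit 5: prefix='10' -> emit 'n', reset
Bit 6: prefix='1' (no match yet)
Bit 7: prefix='11' -> emit 'b', reset
Bit 8: prefix='0' (no match yet)

Answer: 0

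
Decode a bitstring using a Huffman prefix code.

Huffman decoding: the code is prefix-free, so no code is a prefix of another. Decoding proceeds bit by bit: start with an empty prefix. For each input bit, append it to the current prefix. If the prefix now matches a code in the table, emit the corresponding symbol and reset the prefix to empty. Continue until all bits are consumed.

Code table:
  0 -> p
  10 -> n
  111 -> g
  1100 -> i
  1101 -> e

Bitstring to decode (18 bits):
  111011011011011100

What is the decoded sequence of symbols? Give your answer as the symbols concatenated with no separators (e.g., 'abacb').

Bit 0: prefix='1' (no match yet)
Bit 1: prefix='11' (no match yet)
Bit 2: prefix='111' -> emit 'g', reset
Bit 3: prefix='0' -> emit 'p', reset
Bit 4: prefix='1' (no match yet)
Bit 5: prefix='11' (no match yet)
Bit 6: prefix='110' (no match yet)
Bit 7: prefix='1101' -> emit 'e', reset
Bit 8: prefix='1' (no match yet)
Bit 9: prefix='10' -> emit 'n', reset
Bit 10: prefix='1' (no match yet)
Bit 11: prefix='11' (no match yet)
Bit 12: prefix='110' (no match yet)
Bit 13: prefix='1101' -> emit 'e', reset
Bit 14: prefix='1' (no match yet)
Bit 15: prefix='11' (no match yet)
Bit 16: prefix='110' (no match yet)
Bit 17: prefix='1100' -> emit 'i', reset

Answer: gpenei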